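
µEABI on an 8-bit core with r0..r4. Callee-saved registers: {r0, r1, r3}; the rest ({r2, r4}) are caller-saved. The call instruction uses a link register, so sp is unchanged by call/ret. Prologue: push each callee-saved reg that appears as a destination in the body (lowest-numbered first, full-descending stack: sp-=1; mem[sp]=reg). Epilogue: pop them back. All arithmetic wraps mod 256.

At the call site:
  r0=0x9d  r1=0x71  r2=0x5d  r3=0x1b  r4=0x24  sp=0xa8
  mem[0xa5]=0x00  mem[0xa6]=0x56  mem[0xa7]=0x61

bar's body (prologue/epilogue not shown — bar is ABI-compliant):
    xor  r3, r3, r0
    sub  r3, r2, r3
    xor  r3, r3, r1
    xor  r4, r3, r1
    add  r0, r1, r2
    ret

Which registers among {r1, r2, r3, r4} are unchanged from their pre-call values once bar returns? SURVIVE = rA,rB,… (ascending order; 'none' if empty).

SURVIVE = r1,r2,r3

prologue: push r0 -> mem[0xa7]=0x9d, sp=0xa7
prologue: push r3 -> mem[0xa6]=0x1b, sp=0xa6
body[0] xor  r3, r3, r0 -> r3=0x86
body[1] sub  r3, r2, r3 -> r3=0xd7
body[2] xor  r3, r3, r1 -> r3=0xa6
body[3] xor  r4, r3, r1 -> r4=0xd7
body[4] add  r0, r1, r2 -> r0=0xce
epilogue: pop r3=0x1b, sp=0xa7
epilogue: pop r0=0x9d, sp=0xa8
r1: callee-saved, written=False
r2: caller-saved, written=False
r3: callee-saved, written=True
r4: caller-saved, written=True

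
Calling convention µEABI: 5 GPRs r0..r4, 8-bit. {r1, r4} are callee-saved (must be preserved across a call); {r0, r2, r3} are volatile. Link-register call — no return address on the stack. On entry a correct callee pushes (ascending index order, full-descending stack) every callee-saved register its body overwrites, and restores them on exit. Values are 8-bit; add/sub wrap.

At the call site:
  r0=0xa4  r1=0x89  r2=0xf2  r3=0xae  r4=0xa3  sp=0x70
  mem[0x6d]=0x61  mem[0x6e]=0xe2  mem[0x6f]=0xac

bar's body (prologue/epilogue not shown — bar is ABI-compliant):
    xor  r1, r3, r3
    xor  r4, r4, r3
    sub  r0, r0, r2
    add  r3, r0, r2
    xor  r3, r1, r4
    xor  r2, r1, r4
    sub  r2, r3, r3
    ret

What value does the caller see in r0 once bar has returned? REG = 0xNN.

prologue: push r1 -> mem[0x6f]=0x89, sp=0x6f
prologue: push r4 -> mem[0x6e]=0xa3, sp=0x6e
body[0] xor  r1, r3, r3 -> r1=0x00
body[1] xor  r4, r4, r3 -> r4=0x0d
body[2] sub  r0, r0, r2 -> r0=0xb2
body[3] add  r3, r0, r2 -> r3=0xa4
body[4] xor  r3, r1, r4 -> r3=0x0d
body[5] xor  r2, r1, r4 -> r2=0x0d
body[6] sub  r2, r3, r3 -> r2=0x00
epilogue: pop r4=0xa3, sp=0x6f
epilogue: pop r1=0x89, sp=0x70
r0 is caller-saved -> body value

REG = 0xb2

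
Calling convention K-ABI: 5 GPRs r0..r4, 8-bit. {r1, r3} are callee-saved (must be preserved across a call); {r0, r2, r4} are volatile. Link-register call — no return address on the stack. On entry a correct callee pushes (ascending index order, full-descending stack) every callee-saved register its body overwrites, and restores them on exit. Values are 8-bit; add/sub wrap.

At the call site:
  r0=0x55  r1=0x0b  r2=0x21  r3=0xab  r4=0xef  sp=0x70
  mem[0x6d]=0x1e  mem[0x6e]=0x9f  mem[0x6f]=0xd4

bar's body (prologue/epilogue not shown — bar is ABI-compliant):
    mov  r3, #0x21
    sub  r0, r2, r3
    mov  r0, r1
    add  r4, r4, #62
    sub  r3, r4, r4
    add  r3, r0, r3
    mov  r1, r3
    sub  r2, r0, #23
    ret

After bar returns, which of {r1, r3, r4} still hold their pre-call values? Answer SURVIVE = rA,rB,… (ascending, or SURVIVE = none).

SURVIVE = r1,r3

prologue: push r1 → mem[0x6f]=0x0b, sp=0x6f
prologue: push r3 → mem[0x6e]=0xab, sp=0x6e
body[0] mov  r3, #0x21 → r3=0x21
body[1] sub  r0, r2, r3 → r0=0x00
body[2] mov  r0, r1 → r0=0x0b
body[3] add  r4, r4, #62 → r4=0x2d
body[4] sub  r3, r4, r4 → r3=0x00
body[5] add  r3, r0, r3 → r3=0x0b
body[6] mov  r1, r3 → r1=0x0b
body[7] sub  r2, r0, #23 → r2=0xf4
epilogue: pop r3=0xab, sp=0x6f
epilogue: pop r1=0x0b, sp=0x70
r1: callee-saved, written=True
r3: callee-saved, written=True
r4: caller-saved, written=True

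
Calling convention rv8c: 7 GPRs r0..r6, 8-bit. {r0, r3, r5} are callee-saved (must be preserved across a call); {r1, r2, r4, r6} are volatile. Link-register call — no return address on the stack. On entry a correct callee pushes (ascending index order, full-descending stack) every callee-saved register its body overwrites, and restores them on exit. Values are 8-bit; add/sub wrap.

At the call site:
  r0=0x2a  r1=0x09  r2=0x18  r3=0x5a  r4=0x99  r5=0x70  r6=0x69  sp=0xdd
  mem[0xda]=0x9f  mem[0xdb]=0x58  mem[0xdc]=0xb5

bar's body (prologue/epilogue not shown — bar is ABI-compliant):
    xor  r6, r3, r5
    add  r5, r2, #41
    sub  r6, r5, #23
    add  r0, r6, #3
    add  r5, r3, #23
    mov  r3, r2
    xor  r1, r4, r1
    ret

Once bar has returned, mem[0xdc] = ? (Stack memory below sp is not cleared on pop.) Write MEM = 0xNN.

prologue: push r0 -> mem[0xdc]=0x2a, sp=0xdc
prologue: push r3 -> mem[0xdb]=0x5a, sp=0xdb
prologue: push r5 -> mem[0xda]=0x70, sp=0xda
body[0] xor  r6, r3, r5 -> r6=0x2a
body[1] add  r5, r2, #41 -> r5=0x41
body[2] sub  r6, r5, #23 -> r6=0x2a
body[3] add  r0, r6, #3 -> r0=0x2d
body[4] add  r5, r3, #23 -> r5=0x71
body[5] mov  r3, r2 -> r3=0x18
body[6] xor  r1, r4, r1 -> r1=0x90
epilogue: pop r5=0x70, sp=0xdb
epilogue: pop r3=0x5a, sp=0xdc
epilogue: pop r0=0x2a, sp=0xdd
prologue pushed ['r0', 'r3', 'r5'] at ['0xdc', '0xdb', '0xda']

MEM = 0x2a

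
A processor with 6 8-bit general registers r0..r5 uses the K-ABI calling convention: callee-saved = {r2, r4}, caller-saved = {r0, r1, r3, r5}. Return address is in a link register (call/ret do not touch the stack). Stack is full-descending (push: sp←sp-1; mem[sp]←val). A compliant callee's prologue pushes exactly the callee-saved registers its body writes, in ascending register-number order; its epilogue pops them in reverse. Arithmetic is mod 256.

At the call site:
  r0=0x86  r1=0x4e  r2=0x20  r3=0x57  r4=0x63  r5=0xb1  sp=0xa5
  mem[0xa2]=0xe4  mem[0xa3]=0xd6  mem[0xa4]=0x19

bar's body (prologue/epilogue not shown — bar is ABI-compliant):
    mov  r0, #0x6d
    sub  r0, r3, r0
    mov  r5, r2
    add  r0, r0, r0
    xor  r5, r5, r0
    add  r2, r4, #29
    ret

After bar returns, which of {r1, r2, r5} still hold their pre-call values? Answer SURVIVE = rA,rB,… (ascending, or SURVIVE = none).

prologue: push r2 → mem[0xa4]=0x20, sp=0xa4
body[0] mov  r0, #0x6d → r0=0x6d
body[1] sub  r0, r3, r0 → r0=0xea
body[2] mov  r5, r2 → r5=0x20
body[3] add  r0, r0, r0 → r0=0xd4
body[4] xor  r5, r5, r0 → r5=0xf4
body[5] add  r2, r4, #29 → r2=0x80
epilogue: pop r2=0x20, sp=0xa5
r1: caller-saved, written=False
r2: callee-saved, written=True
r5: caller-saved, written=True

SURVIVE = r1,r2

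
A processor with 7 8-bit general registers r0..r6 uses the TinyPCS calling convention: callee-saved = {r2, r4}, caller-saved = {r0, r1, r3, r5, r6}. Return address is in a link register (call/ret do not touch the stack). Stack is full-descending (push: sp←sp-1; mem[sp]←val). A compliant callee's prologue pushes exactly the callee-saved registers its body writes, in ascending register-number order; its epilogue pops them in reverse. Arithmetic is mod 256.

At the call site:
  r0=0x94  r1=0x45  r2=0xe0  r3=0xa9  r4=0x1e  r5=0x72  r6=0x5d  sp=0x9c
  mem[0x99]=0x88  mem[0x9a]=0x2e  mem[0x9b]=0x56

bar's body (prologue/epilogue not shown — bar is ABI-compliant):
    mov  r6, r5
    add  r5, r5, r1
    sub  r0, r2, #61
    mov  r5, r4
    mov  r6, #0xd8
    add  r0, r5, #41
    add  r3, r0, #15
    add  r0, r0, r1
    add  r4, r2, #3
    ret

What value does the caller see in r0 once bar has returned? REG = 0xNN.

prologue: push r4 → mem[0x9b]=0x1e, sp=0x9b
body[0] mov  r6, r5 → r6=0x72
body[1] add  r5, r5, r1 → r5=0xb7
body[2] sub  r0, r2, #61 → r0=0xa3
body[3] mov  r5, r4 → r5=0x1e
body[4] mov  r6, #0xd8 → r6=0xd8
body[5] add  r0, r5, #41 → r0=0x47
body[6] add  r3, r0, #15 → r3=0x56
body[7] add  r0, r0, r1 → r0=0x8c
body[8] add  r4, r2, #3 → r4=0xe3
epilogue: pop r4=0x1e, sp=0x9c
r0 is caller-saved → body value

REG = 0x8c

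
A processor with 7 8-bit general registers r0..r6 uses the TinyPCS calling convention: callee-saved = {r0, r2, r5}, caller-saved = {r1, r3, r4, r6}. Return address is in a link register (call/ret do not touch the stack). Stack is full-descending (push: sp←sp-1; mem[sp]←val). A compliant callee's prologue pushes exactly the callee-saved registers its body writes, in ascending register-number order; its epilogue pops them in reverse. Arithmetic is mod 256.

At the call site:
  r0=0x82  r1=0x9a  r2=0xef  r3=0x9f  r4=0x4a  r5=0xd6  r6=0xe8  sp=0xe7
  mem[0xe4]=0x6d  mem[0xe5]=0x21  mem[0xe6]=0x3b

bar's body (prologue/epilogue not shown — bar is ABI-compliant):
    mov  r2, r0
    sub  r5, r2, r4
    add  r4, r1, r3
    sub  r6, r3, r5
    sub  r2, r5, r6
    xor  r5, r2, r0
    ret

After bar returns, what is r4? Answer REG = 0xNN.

REG = 0x39

prologue: push r2 -> mem[0xe6]=0xef, sp=0xe6
prologue: push r5 -> mem[0xe5]=0xd6, sp=0xe5
body[0] mov  r2, r0 -> r2=0x82
body[1] sub  r5, r2, r4 -> r5=0x38
body[2] add  r4, r1, r3 -> r4=0x39
body[3] sub  r6, r3, r5 -> r6=0x67
body[4] sub  r2, r5, r6 -> r2=0xd1
body[5] xor  r5, r2, r0 -> r5=0x53
epilogue: pop r5=0xd6, sp=0xe6
epilogue: pop r2=0xef, sp=0xe7
r4 is caller-saved -> body value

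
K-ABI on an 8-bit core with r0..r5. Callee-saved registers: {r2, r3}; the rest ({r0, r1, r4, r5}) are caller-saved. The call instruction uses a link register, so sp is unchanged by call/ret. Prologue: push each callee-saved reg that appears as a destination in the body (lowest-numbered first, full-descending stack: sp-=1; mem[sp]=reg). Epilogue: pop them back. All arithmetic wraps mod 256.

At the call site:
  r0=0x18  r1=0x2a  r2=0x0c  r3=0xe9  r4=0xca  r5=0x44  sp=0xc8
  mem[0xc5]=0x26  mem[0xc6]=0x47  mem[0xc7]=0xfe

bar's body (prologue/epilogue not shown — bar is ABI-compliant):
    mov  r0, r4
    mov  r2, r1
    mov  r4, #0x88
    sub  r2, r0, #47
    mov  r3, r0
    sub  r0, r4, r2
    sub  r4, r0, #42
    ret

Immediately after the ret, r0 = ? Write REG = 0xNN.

REG = 0xed

prologue: push r2 → mem[0xc7]=0x0c, sp=0xc7
prologue: push r3 → mem[0xc6]=0xe9, sp=0xc6
body[0] mov  r0, r4 → r0=0xca
body[1] mov  r2, r1 → r2=0x2a
body[2] mov  r4, #0x88 → r4=0x88
body[3] sub  r2, r0, #47 → r2=0x9b
body[4] mov  r3, r0 → r3=0xca
body[5] sub  r0, r4, r2 → r0=0xed
body[6] sub  r4, r0, #42 → r4=0xc3
epilogue: pop r3=0xe9, sp=0xc7
epilogue: pop r2=0x0c, sp=0xc8
r0 is caller-saved → body value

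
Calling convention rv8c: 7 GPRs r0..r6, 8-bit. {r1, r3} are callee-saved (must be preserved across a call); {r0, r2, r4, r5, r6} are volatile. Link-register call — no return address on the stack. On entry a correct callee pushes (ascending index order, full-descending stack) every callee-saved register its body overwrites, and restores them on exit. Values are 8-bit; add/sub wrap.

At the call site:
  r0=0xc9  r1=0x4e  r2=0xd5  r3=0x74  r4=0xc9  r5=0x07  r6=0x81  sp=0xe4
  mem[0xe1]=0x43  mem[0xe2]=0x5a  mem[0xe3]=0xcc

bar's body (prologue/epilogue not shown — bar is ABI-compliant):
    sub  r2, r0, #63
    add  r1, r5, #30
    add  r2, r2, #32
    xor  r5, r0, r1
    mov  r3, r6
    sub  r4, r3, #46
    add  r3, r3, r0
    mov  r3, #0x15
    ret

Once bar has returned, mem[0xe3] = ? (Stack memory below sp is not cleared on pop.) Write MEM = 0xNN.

prologue: push r1 -> mem[0xe3]=0x4e, sp=0xe3
prologue: push r3 -> mem[0xe2]=0x74, sp=0xe2
body[0] sub  r2, r0, #63 -> r2=0x8a
body[1] add  r1, r5, #30 -> r1=0x25
body[2] add  r2, r2, #32 -> r2=0xaa
body[3] xor  r5, r0, r1 -> r5=0xec
body[4] mov  r3, r6 -> r3=0x81
body[5] sub  r4, r3, #46 -> r4=0x53
body[6] add  r3, r3, r0 -> r3=0x4a
body[7] mov  r3, #0x15 -> r3=0x15
epilogue: pop r3=0x74, sp=0xe3
epilogue: pop r1=0x4e, sp=0xe4
prologue pushed ['r1', 'r3'] at ['0xe3', '0xe2']

MEM = 0x4e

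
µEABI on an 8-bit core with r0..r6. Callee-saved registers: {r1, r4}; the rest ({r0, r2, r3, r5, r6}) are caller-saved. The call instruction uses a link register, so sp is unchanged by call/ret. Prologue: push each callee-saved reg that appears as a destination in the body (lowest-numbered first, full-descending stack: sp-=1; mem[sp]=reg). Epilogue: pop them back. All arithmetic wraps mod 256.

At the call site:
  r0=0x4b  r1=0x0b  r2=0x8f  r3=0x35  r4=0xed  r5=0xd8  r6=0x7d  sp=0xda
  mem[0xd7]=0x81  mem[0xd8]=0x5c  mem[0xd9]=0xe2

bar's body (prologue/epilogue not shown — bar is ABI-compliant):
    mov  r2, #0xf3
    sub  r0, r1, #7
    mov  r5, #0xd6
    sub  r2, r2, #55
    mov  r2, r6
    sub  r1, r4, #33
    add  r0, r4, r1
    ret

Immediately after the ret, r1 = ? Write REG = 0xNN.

prologue: push r1 → mem[0xd9]=0x0b, sp=0xd9
body[0] mov  r2, #0xf3 → r2=0xf3
body[1] sub  r0, r1, #7 → r0=0x04
body[2] mov  r5, #0xd6 → r5=0xd6
body[3] sub  r2, r2, #55 → r2=0xbc
body[4] mov  r2, r6 → r2=0x7d
body[5] sub  r1, r4, #33 → r1=0xcc
body[6] add  r0, r4, r1 → r0=0xb9
epilogue: pop r1=0x0b, sp=0xda
r1 is callee-saved → restored

REG = 0x0b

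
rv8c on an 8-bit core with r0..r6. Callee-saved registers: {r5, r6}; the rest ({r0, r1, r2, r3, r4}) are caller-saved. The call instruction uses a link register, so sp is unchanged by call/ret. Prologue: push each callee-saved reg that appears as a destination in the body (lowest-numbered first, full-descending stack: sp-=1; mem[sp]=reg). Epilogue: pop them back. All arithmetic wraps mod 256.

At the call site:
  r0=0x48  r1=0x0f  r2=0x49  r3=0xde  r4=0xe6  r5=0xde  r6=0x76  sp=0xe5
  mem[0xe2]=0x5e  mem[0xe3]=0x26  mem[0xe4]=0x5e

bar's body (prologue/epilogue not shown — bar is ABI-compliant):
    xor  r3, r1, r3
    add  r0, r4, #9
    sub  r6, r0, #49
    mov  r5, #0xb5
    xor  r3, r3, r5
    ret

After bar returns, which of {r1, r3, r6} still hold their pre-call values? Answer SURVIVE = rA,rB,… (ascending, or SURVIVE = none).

prologue: push r5 → mem[0xe4]=0xde, sp=0xe4
prologue: push r6 → mem[0xe3]=0x76, sp=0xe3
body[0] xor  r3, r1, r3 → r3=0xd1
body[1] add  r0, r4, #9 → r0=0xef
body[2] sub  r6, r0, #49 → r6=0xbe
body[3] mov  r5, #0xb5 → r5=0xb5
body[4] xor  r3, r3, r5 → r3=0x64
epilogue: pop r6=0x76, sp=0xe4
epilogue: pop r5=0xde, sp=0xe5
r1: caller-saved, written=False
r3: caller-saved, written=True
r6: callee-saved, written=True

SURVIVE = r1,r6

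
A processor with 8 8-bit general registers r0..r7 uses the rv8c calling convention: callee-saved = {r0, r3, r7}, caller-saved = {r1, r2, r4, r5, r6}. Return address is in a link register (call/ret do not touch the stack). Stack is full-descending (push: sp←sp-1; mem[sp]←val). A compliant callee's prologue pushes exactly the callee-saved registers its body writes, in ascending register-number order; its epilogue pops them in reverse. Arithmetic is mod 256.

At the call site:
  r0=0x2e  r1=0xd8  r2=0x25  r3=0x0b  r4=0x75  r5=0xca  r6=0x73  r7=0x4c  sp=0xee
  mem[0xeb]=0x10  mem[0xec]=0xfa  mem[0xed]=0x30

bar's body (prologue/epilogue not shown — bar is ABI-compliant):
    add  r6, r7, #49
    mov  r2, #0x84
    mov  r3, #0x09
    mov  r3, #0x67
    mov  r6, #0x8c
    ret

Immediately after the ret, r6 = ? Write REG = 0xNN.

prologue: push r3 → mem[0xed]=0x0b, sp=0xed
body[0] add  r6, r7, #49 → r6=0x7d
body[1] mov  r2, #0x84 → r2=0x84
body[2] mov  r3, #0x09 → r3=0x09
body[3] mov  r3, #0x67 → r3=0x67
body[4] mov  r6, #0x8c → r6=0x8c
epilogue: pop r3=0x0b, sp=0xee
r6 is caller-saved → body value

REG = 0x8c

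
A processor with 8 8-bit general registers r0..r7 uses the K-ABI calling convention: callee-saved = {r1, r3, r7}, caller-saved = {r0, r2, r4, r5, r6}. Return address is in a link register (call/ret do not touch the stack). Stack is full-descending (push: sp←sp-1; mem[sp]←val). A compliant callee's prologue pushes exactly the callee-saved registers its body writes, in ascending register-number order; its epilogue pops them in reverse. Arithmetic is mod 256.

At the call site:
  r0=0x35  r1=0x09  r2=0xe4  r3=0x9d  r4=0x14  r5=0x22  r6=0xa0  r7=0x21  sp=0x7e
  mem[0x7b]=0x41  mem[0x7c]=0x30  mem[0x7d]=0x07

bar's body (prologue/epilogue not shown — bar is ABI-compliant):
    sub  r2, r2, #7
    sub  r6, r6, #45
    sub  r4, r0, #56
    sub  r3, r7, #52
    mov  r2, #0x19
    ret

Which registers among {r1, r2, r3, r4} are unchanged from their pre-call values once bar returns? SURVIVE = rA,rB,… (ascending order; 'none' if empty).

SURVIVE = r1,r3

prologue: push r3 → mem[0x7d]=0x9d, sp=0x7d
body[0] sub  r2, r2, #7 → r2=0xdd
body[1] sub  r6, r6, #45 → r6=0x73
body[2] sub  r4, r0, #56 → r4=0xfd
body[3] sub  r3, r7, #52 → r3=0xed
body[4] mov  r2, #0x19 → r2=0x19
epilogue: pop r3=0x9d, sp=0x7e
r1: callee-saved, written=False
r2: caller-saved, written=True
r3: callee-saved, written=True
r4: caller-saved, written=True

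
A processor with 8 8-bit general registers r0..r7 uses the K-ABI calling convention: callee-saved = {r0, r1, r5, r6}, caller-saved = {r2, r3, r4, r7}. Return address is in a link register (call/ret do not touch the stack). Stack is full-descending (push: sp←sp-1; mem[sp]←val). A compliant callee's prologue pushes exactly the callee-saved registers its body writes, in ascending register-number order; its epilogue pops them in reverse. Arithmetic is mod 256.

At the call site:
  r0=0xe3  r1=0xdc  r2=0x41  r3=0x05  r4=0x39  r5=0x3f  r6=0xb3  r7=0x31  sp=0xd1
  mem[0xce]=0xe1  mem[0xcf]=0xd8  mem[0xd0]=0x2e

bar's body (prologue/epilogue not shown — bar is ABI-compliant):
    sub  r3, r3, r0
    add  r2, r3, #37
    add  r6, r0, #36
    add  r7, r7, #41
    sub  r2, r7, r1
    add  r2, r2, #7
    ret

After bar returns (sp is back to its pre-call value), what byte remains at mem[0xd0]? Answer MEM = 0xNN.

prologue: push r6 -> mem[0xd0]=0xb3, sp=0xd0
body[0] sub  r3, r3, r0 -> r3=0x22
body[1] add  r2, r3, #37 -> r2=0x47
body[2] add  r6, r0, #36 -> r6=0x07
body[3] add  r7, r7, #41 -> r7=0x5a
body[4] sub  r2, r7, r1 -> r2=0x7e
body[5] add  r2, r2, #7 -> r2=0x85
epilogue: pop r6=0xb3, sp=0xd1
prologue pushed ['r6'] at ['0xd0']

MEM = 0xb3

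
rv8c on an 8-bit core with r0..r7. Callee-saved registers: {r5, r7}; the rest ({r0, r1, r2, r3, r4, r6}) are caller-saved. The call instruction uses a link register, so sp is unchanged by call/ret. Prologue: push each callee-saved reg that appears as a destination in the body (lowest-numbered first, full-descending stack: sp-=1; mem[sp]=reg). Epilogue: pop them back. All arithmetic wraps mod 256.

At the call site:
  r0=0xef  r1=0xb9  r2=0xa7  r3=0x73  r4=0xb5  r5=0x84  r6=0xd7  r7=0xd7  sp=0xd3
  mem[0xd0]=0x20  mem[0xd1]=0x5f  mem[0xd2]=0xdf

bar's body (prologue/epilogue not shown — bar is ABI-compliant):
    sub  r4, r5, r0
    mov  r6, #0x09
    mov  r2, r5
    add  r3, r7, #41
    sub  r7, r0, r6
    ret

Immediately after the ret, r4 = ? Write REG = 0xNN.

REG = 0x95

prologue: push r7 → mem[0xd2]=0xd7, sp=0xd2
body[0] sub  r4, r5, r0 → r4=0x95
body[1] mov  r6, #0x09 → r6=0x09
body[2] mov  r2, r5 → r2=0x84
body[3] add  r3, r7, #41 → r3=0x00
body[4] sub  r7, r0, r6 → r7=0xe6
epilogue: pop r7=0xd7, sp=0xd3
r4 is caller-saved → body value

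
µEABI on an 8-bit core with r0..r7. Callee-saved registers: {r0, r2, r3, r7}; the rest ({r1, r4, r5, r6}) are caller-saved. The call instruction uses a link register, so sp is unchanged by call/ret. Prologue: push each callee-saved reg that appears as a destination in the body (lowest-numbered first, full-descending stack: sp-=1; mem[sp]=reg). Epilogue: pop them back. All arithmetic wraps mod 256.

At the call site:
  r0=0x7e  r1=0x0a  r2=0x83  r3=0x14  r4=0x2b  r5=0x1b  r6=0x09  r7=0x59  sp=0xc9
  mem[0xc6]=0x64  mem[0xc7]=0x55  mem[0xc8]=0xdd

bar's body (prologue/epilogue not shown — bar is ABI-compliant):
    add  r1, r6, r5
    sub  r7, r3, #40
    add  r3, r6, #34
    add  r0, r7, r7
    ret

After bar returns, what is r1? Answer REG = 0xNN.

prologue: push r0 → mem[0xc8]=0x7e, sp=0xc8
prologue: push r3 → mem[0xc7]=0x14, sp=0xc7
prologue: push r7 → mem[0xc6]=0x59, sp=0xc6
body[0] add  r1, r6, r5 → r1=0x24
body[1] sub  r7, r3, #40 → r7=0xec
body[2] add  r3, r6, #34 → r3=0x2b
body[3] add  r0, r7, r7 → r0=0xd8
epilogue: pop r7=0x59, sp=0xc7
epilogue: pop r3=0x14, sp=0xc8
epilogue: pop r0=0x7e, sp=0xc9
r1 is caller-saved → body value

REG = 0x24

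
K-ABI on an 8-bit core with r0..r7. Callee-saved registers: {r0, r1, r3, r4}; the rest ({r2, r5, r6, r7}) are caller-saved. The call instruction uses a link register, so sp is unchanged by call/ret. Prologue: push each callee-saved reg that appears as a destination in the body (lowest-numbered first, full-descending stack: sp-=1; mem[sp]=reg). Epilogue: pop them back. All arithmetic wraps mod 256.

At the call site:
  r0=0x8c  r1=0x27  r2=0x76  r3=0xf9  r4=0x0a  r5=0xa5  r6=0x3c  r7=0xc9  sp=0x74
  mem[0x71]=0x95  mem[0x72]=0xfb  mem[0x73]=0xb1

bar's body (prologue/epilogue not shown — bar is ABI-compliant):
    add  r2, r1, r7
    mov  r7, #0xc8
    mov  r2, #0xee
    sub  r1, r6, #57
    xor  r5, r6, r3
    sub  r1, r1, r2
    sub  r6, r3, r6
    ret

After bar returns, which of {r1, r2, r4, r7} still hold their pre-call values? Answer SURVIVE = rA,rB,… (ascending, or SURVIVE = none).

prologue: push r1 → mem[0x73]=0x27, sp=0x73
body[0] add  r2, r1, r7 → r2=0xf0
body[1] mov  r7, #0xc8 → r7=0xc8
body[2] mov  r2, #0xee → r2=0xee
body[3] sub  r1, r6, #57 → r1=0x03
body[4] xor  r5, r6, r3 → r5=0xc5
body[5] sub  r1, r1, r2 → r1=0x15
body[6] sub  r6, r3, r6 → r6=0xbd
epilogue: pop r1=0x27, sp=0x74
r1: callee-saved, written=True
r2: caller-saved, written=True
r4: callee-saved, written=False
r7: caller-saved, written=True

SURVIVE = r1,r4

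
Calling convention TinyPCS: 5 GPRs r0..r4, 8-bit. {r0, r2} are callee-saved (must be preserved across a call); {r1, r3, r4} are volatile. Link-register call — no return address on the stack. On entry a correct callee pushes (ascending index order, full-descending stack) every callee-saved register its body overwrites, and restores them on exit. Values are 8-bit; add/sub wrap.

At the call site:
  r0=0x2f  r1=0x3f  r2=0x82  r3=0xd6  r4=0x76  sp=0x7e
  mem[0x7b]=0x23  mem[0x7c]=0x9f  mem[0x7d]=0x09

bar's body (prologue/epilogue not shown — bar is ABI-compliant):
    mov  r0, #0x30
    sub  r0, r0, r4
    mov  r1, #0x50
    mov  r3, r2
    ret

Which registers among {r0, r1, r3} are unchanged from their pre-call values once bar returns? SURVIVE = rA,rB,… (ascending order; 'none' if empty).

prologue: push r0 → mem[0x7d]=0x2f, sp=0x7d
body[0] mov  r0, #0x30 → r0=0x30
body[1] sub  r0, r0, r4 → r0=0xba
body[2] mov  r1, #0x50 → r1=0x50
body[3] mov  r3, r2 → r3=0x82
epilogue: pop r0=0x2f, sp=0x7e
r0: callee-saved, written=True
r1: caller-saved, written=True
r3: caller-saved, written=True

SURVIVE = r0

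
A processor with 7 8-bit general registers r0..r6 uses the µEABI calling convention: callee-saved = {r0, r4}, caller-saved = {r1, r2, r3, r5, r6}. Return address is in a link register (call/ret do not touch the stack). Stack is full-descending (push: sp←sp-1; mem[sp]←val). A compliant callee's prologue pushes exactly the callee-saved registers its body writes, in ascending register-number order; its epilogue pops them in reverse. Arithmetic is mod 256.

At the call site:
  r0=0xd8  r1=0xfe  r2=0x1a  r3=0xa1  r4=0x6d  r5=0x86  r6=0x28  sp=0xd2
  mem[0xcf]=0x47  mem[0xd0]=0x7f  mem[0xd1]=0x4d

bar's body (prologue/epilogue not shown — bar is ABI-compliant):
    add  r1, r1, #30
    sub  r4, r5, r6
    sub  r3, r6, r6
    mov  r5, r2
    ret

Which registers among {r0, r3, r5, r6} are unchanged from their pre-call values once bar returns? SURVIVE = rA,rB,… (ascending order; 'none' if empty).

SURVIVE = r0,r6

prologue: push r4 -> mem[0xd1]=0x6d, sp=0xd1
body[0] add  r1, r1, #30 -> r1=0x1c
body[1] sub  r4, r5, r6 -> r4=0x5e
body[2] sub  r3, r6, r6 -> r3=0x00
body[3] mov  r5, r2 -> r5=0x1a
epilogue: pop r4=0x6d, sp=0xd2
r0: callee-saved, written=False
r3: caller-saved, written=True
r5: caller-saved, written=True
r6: caller-saved, written=False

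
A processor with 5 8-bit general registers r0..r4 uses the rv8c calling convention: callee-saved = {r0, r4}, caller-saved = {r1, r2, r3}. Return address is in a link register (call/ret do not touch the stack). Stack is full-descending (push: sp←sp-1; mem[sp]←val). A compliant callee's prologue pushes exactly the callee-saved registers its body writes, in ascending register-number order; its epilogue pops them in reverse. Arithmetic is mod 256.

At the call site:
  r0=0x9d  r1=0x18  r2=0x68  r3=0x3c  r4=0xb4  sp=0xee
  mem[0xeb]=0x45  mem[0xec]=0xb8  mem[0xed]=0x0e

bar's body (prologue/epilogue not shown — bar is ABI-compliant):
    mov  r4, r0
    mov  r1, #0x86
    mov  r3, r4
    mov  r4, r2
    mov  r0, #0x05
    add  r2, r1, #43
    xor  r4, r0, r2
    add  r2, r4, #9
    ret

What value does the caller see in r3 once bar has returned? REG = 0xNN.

prologue: push r0 → mem[0xed]=0x9d, sp=0xed
prologue: push r4 → mem[0xec]=0xb4, sp=0xec
body[0] mov  r4, r0 → r4=0x9d
body[1] mov  r1, #0x86 → r1=0x86
body[2] mov  r3, r4 → r3=0x9d
body[3] mov  r4, r2 → r4=0x68
body[4] mov  r0, #0x05 → r0=0x05
body[5] add  r2, r1, #43 → r2=0xb1
body[6] xor  r4, r0, r2 → r4=0xb4
body[7] add  r2, r4, #9 → r2=0xbd
epilogue: pop r4=0xb4, sp=0xed
epilogue: pop r0=0x9d, sp=0xee
r3 is caller-saved → body value

REG = 0x9d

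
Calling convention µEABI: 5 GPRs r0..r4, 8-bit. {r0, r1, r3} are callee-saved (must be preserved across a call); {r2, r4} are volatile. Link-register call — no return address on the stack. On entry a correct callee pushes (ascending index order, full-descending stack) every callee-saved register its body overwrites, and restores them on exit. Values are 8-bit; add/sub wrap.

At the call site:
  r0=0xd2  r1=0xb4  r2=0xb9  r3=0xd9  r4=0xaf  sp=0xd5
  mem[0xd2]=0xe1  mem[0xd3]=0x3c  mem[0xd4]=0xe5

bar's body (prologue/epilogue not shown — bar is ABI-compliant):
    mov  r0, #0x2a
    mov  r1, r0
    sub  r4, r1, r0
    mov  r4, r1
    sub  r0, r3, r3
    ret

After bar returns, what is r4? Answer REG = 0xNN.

REG = 0x2a

prologue: push r0 → mem[0xd4]=0xd2, sp=0xd4
prologue: push r1 → mem[0xd3]=0xb4, sp=0xd3
body[0] mov  r0, #0x2a → r0=0x2a
body[1] mov  r1, r0 → r1=0x2a
body[2] sub  r4, r1, r0 → r4=0x00
body[3] mov  r4, r1 → r4=0x2a
body[4] sub  r0, r3, r3 → r0=0x00
epilogue: pop r1=0xb4, sp=0xd4
epilogue: pop r0=0xd2, sp=0xd5
r4 is caller-saved → body value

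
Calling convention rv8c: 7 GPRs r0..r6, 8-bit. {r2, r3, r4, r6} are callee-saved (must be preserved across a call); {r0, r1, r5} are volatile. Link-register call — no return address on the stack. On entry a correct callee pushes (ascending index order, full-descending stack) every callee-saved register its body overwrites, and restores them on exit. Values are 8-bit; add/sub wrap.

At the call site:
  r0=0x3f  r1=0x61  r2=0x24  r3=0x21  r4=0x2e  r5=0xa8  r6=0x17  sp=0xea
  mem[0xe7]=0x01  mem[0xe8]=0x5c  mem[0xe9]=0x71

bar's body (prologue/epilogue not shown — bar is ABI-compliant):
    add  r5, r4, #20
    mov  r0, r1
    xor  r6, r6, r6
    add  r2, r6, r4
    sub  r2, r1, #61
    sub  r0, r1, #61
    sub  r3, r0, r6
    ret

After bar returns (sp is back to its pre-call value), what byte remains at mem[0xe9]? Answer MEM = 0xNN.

prologue: push r2 → mem[0xe9]=0x24, sp=0xe9
prologue: push r3 → mem[0xe8]=0x21, sp=0xe8
prologue: push r6 → mem[0xe7]=0x17, sp=0xe7
body[0] add  r5, r4, #20 → r5=0x42
body[1] mov  r0, r1 → r0=0x61
body[2] xor  r6, r6, r6 → r6=0x00
body[3] add  r2, r6, r4 → r2=0x2e
body[4] sub  r2, r1, #61 → r2=0x24
body[5] sub  r0, r1, #61 → r0=0x24
body[6] sub  r3, r0, r6 → r3=0x24
epilogue: pop r6=0x17, sp=0xe8
epilogue: pop r3=0x21, sp=0xe9
epilogue: pop r2=0x24, sp=0xea
prologue pushed ['r2', 'r3', 'r6'] at ['0xe9', '0xe8', '0xe7']

MEM = 0x24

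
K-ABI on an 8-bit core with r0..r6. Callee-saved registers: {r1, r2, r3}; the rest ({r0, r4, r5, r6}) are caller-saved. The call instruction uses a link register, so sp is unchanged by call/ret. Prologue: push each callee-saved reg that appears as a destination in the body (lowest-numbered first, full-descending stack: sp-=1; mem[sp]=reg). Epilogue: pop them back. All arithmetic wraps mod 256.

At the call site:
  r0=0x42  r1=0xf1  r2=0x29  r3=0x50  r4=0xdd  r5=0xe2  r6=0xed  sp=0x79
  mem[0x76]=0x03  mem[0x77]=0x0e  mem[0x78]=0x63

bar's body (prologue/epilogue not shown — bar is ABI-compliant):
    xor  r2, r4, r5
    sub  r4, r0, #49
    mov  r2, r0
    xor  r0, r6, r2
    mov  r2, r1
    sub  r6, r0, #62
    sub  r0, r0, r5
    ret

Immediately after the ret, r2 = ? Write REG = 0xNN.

REG = 0x29

prologue: push r2 -> mem[0x78]=0x29, sp=0x78
body[0] xor  r2, r4, r5 -> r2=0x3f
body[1] sub  r4, r0, #49 -> r4=0x11
body[2] mov  r2, r0 -> r2=0x42
body[3] xor  r0, r6, r2 -> r0=0xaf
body[4] mov  r2, r1 -> r2=0xf1
body[5] sub  r6, r0, #62 -> r6=0x71
body[6] sub  r0, r0, r5 -> r0=0xcd
epilogue: pop r2=0x29, sp=0x79
r2 is callee-saved -> restored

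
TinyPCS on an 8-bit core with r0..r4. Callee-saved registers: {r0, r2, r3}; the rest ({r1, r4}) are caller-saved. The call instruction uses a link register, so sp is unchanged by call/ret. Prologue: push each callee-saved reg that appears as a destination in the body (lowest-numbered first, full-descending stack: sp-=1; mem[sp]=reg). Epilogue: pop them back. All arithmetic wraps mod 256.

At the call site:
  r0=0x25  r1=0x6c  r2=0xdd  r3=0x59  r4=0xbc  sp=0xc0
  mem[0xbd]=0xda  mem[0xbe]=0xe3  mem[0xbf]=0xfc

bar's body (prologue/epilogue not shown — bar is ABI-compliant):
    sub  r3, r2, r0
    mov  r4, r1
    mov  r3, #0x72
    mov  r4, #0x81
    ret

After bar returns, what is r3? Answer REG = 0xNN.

prologue: push r3 → mem[0xbf]=0x59, sp=0xbf
body[0] sub  r3, r2, r0 → r3=0xb8
body[1] mov  r4, r1 → r4=0x6c
body[2] mov  r3, #0x72 → r3=0x72
body[3] mov  r4, #0x81 → r4=0x81
epilogue: pop r3=0x59, sp=0xc0
r3 is callee-saved → restored

REG = 0x59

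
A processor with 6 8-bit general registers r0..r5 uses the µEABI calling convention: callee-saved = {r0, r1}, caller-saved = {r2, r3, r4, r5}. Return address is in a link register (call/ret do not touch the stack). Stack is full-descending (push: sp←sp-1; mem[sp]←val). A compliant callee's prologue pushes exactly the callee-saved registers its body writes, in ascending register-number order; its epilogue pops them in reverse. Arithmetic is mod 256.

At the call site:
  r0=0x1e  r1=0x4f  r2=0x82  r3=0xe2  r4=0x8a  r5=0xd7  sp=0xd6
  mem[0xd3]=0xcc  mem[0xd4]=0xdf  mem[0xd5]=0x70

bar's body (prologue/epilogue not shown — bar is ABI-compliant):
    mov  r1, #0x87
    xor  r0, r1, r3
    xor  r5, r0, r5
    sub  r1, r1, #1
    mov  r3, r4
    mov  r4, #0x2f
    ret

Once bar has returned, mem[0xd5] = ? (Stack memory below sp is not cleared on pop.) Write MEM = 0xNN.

MEM = 0x1e

prologue: push r0 -> mem[0xd5]=0x1e, sp=0xd5
prologue: push r1 -> mem[0xd4]=0x4f, sp=0xd4
body[0] mov  r1, #0x87 -> r1=0x87
body[1] xor  r0, r1, r3 -> r0=0x65
body[2] xor  r5, r0, r5 -> r5=0xb2
body[3] sub  r1, r1, #1 -> r1=0x86
body[4] mov  r3, r4 -> r3=0x8a
body[5] mov  r4, #0x2f -> r4=0x2f
epilogue: pop r1=0x4f, sp=0xd5
epilogue: pop r0=0x1e, sp=0xd6
prologue pushed ['r0', 'r1'] at ['0xd5', '0xd4']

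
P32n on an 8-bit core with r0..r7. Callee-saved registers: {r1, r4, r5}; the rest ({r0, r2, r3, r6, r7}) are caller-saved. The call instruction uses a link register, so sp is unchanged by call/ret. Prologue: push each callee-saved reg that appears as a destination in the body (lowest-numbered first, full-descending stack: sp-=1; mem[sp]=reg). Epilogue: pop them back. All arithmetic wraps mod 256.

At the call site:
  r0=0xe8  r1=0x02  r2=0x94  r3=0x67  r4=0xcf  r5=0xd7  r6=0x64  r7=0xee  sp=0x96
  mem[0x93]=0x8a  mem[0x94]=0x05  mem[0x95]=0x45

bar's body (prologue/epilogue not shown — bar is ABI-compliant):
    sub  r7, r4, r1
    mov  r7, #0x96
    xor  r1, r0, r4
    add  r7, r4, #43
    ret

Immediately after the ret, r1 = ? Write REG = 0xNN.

REG = 0x02

prologue: push r1 → mem[0x95]=0x02, sp=0x95
body[0] sub  r7, r4, r1 → r7=0xcd
body[1] mov  r7, #0x96 → r7=0x96
body[2] xor  r1, r0, r4 → r1=0x27
body[3] add  r7, r4, #43 → r7=0xfa
epilogue: pop r1=0x02, sp=0x96
r1 is callee-saved → restored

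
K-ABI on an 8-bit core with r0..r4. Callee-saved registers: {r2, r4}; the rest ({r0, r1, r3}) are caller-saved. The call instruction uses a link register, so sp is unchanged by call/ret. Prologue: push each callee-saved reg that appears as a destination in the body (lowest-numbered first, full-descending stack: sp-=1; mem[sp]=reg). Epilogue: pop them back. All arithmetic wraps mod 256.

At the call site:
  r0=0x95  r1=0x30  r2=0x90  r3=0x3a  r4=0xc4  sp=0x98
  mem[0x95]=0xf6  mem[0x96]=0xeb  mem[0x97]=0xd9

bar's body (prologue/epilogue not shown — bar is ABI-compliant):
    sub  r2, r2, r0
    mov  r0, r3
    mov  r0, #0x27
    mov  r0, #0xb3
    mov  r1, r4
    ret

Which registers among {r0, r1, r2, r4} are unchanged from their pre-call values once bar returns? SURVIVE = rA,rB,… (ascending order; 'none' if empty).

prologue: push r2 -> mem[0x97]=0x90, sp=0x97
body[0] sub  r2, r2, r0 -> r2=0xfb
body[1] mov  r0, r3 -> r0=0x3a
body[2] mov  r0, #0x27 -> r0=0x27
body[3] mov  r0, #0xb3 -> r0=0xb3
body[4] mov  r1, r4 -> r1=0xc4
epilogue: pop r2=0x90, sp=0x98
r0: caller-saved, written=True
r1: caller-saved, written=True
r2: callee-saved, written=True
r4: callee-saved, written=False

SURVIVE = r2,r4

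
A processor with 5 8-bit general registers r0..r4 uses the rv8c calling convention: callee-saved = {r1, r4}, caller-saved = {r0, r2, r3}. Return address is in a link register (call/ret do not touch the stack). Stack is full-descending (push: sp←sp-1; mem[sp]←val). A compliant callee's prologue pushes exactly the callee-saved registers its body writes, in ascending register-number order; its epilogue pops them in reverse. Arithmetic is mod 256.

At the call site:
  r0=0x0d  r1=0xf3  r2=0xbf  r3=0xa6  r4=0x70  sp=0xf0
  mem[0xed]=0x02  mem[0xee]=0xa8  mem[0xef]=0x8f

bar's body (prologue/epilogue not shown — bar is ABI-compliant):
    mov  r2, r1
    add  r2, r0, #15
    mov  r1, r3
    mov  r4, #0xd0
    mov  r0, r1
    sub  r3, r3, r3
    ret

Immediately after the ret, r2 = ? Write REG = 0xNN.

prologue: push r1 -> mem[0xef]=0xf3, sp=0xef
prologue: push r4 -> mem[0xee]=0x70, sp=0xee
body[0] mov  r2, r1 -> r2=0xf3
body[1] add  r2, r0, #15 -> r2=0x1c
body[2] mov  r1, r3 -> r1=0xa6
body[3] mov  r4, #0xd0 -> r4=0xd0
body[4] mov  r0, r1 -> r0=0xa6
body[5] sub  r3, r3, r3 -> r3=0x00
epilogue: pop r4=0x70, sp=0xef
epilogue: pop r1=0xf3, sp=0xf0
r2 is caller-saved -> body value

REG = 0x1c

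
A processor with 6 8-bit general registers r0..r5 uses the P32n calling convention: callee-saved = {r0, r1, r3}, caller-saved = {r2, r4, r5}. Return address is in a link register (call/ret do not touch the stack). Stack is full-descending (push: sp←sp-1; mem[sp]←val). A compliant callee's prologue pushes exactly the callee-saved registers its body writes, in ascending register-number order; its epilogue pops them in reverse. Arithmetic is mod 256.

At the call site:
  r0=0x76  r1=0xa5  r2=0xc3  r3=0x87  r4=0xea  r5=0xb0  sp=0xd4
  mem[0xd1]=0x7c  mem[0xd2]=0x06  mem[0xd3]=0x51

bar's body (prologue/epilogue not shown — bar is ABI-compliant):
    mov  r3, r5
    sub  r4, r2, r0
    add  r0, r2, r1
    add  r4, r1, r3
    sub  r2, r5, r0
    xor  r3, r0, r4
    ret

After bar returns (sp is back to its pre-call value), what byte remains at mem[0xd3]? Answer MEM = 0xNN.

MEM = 0x76

prologue: push r0 -> mem[0xd3]=0x76, sp=0xd3
prologue: push r3 -> mem[0xd2]=0x87, sp=0xd2
body[0] mov  r3, r5 -> r3=0xb0
body[1] sub  r4, r2, r0 -> r4=0x4d
body[2] add  r0, r2, r1 -> r0=0x68
body[3] add  r4, r1, r3 -> r4=0x55
body[4] sub  r2, r5, r0 -> r2=0x48
body[5] xor  r3, r0, r4 -> r3=0x3d
epilogue: pop r3=0x87, sp=0xd3
epilogue: pop r0=0x76, sp=0xd4
prologue pushed ['r0', 'r3'] at ['0xd3', '0xd2']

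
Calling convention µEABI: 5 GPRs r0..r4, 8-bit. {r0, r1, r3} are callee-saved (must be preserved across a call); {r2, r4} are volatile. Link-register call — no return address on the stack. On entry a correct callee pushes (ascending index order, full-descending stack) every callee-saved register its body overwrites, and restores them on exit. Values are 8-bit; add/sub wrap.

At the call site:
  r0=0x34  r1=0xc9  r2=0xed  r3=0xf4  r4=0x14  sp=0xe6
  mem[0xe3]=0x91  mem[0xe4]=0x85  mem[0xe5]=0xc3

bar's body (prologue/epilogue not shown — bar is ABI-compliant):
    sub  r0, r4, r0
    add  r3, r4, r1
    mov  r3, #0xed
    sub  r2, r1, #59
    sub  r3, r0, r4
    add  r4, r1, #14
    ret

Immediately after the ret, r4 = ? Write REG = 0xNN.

prologue: push r0 → mem[0xe5]=0x34, sp=0xe5
prologue: push r3 → mem[0xe4]=0xf4, sp=0xe4
body[0] sub  r0, r4, r0 → r0=0xe0
body[1] add  r3, r4, r1 → r3=0xdd
body[2] mov  r3, #0xed → r3=0xed
body[3] sub  r2, r1, #59 → r2=0x8e
body[4] sub  r3, r0, r4 → r3=0xcc
body[5] add  r4, r1, #14 → r4=0xd7
epilogue: pop r3=0xf4, sp=0xe5
epilogue: pop r0=0x34, sp=0xe6
r4 is caller-saved → body value

REG = 0xd7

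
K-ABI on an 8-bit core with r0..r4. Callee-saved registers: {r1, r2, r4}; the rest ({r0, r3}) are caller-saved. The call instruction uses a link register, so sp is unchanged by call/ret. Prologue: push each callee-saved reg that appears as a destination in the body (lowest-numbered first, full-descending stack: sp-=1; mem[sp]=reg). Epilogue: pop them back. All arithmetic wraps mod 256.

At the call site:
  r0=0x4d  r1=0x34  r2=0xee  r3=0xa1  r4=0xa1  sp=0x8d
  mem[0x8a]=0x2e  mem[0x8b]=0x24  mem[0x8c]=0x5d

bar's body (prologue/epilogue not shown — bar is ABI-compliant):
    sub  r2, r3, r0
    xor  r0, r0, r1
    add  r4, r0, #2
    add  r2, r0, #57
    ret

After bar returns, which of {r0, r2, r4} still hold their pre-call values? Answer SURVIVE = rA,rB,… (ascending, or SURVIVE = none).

prologue: push r2 -> mem[0x8c]=0xee, sp=0x8c
prologue: push r4 -> mem[0x8b]=0xa1, sp=0x8b
body[0] sub  r2, r3, r0 -> r2=0x54
body[1] xor  r0, r0, r1 -> r0=0x79
body[2] add  r4, r0, #2 -> r4=0x7b
body[3] add  r2, r0, #57 -> r2=0xb2
epilogue: pop r4=0xa1, sp=0x8c
epilogue: pop r2=0xee, sp=0x8d
r0: caller-saved, written=True
r2: callee-saved, written=True
r4: callee-saved, written=True

SURVIVE = r2,r4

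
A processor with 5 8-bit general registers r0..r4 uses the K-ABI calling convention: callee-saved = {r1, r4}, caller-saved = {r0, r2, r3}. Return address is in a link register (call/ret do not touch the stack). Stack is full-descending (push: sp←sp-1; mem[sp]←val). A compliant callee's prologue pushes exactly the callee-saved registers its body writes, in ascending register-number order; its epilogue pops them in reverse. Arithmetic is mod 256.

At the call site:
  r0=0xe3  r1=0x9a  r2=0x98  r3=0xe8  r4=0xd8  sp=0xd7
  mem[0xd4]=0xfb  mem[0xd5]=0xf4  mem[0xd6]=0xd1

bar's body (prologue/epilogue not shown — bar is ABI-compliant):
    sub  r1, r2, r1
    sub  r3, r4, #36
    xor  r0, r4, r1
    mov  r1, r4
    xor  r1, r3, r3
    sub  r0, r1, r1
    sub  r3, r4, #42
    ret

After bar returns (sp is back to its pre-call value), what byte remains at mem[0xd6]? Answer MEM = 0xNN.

MEM = 0x9a

prologue: push r1 -> mem[0xd6]=0x9a, sp=0xd6
body[0] sub  r1, r2, r1 -> r1=0xfe
body[1] sub  r3, r4, #36 -> r3=0xb4
body[2] xor  r0, r4, r1 -> r0=0x26
body[3] mov  r1, r4 -> r1=0xd8
body[4] xor  r1, r3, r3 -> r1=0x00
body[5] sub  r0, r1, r1 -> r0=0x00
body[6] sub  r3, r4, #42 -> r3=0xae
epilogue: pop r1=0x9a, sp=0xd7
prologue pushed ['r1'] at ['0xd6']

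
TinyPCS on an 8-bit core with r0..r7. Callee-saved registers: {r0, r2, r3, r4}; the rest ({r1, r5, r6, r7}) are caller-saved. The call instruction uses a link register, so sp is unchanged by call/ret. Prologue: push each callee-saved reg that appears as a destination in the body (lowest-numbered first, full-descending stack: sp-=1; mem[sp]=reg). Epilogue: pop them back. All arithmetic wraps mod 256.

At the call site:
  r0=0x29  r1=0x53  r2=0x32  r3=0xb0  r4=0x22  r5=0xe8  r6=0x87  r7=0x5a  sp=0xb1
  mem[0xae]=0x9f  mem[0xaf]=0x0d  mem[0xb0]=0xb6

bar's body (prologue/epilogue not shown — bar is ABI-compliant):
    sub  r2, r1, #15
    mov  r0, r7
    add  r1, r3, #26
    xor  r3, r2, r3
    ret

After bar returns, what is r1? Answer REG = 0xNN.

REG = 0xca

prologue: push r0 → mem[0xb0]=0x29, sp=0xb0
prologue: push r2 → mem[0xaf]=0x32, sp=0xaf
prologue: push r3 → mem[0xae]=0xb0, sp=0xae
body[0] sub  r2, r1, #15 → r2=0x44
body[1] mov  r0, r7 → r0=0x5a
body[2] add  r1, r3, #26 → r1=0xca
body[3] xor  r3, r2, r3 → r3=0xf4
epilogue: pop r3=0xb0, sp=0xaf
epilogue: pop r2=0x32, sp=0xb0
epilogue: pop r0=0x29, sp=0xb1
r1 is caller-saved → body value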